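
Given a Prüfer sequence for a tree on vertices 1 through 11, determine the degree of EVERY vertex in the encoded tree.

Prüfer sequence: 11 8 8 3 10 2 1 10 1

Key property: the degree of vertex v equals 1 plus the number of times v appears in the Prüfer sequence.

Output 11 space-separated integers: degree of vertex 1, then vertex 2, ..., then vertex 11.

Answer: 3 2 2 1 1 1 1 3 1 3 2

Derivation:
p_1 = 11: count[11] becomes 1
p_2 = 8: count[8] becomes 1
p_3 = 8: count[8] becomes 2
p_4 = 3: count[3] becomes 1
p_5 = 10: count[10] becomes 1
p_6 = 2: count[2] becomes 1
p_7 = 1: count[1] becomes 1
p_8 = 10: count[10] becomes 2
p_9 = 1: count[1] becomes 2
Degrees (1 + count): deg[1]=1+2=3, deg[2]=1+1=2, deg[3]=1+1=2, deg[4]=1+0=1, deg[5]=1+0=1, deg[6]=1+0=1, deg[7]=1+0=1, deg[8]=1+2=3, deg[9]=1+0=1, deg[10]=1+2=3, deg[11]=1+1=2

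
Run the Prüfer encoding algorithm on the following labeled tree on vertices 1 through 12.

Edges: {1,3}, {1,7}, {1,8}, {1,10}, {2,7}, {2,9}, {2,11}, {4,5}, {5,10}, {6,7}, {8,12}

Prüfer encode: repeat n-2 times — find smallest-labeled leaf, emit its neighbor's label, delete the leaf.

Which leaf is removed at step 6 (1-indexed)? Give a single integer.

Step 1: current leaves = {3,4,6,9,11,12}. Remove leaf 3 (neighbor: 1).
Step 2: current leaves = {4,6,9,11,12}. Remove leaf 4 (neighbor: 5).
Step 3: current leaves = {5,6,9,11,12}. Remove leaf 5 (neighbor: 10).
Step 4: current leaves = {6,9,10,11,12}. Remove leaf 6 (neighbor: 7).
Step 5: current leaves = {9,10,11,12}. Remove leaf 9 (neighbor: 2).
Step 6: current leaves = {10,11,12}. Remove leaf 10 (neighbor: 1).

Answer: 10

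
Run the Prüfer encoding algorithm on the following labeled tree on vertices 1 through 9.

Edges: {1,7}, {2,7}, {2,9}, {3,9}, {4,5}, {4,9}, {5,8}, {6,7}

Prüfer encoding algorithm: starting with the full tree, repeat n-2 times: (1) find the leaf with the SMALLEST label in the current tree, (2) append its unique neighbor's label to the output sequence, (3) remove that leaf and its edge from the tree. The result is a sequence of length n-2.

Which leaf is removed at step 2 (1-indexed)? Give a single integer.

Step 1: current leaves = {1,3,6,8}. Remove leaf 1 (neighbor: 7).
Step 2: current leaves = {3,6,8}. Remove leaf 3 (neighbor: 9).

Answer: 3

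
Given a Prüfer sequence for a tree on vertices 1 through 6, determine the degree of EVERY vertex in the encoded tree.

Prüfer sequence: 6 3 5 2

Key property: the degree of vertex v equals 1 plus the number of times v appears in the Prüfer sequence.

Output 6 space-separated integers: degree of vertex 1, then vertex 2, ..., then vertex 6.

p_1 = 6: count[6] becomes 1
p_2 = 3: count[3] becomes 1
p_3 = 5: count[5] becomes 1
p_4 = 2: count[2] becomes 1
Degrees (1 + count): deg[1]=1+0=1, deg[2]=1+1=2, deg[3]=1+1=2, deg[4]=1+0=1, deg[5]=1+1=2, deg[6]=1+1=2

Answer: 1 2 2 1 2 2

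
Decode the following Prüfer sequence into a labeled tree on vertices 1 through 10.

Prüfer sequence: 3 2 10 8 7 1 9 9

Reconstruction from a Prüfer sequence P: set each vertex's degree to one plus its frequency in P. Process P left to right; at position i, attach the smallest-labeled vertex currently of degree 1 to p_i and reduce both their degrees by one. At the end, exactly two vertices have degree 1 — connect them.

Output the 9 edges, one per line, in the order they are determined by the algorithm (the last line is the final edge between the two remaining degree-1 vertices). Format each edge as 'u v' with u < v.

Answer: 3 4
2 3
2 10
5 8
6 7
1 7
1 9
8 9
9 10

Derivation:
Initial degrees: {1:2, 2:2, 3:2, 4:1, 5:1, 6:1, 7:2, 8:2, 9:3, 10:2}
Step 1: smallest deg-1 vertex = 4, p_1 = 3. Add edge {3,4}. Now deg[4]=0, deg[3]=1.
Step 2: smallest deg-1 vertex = 3, p_2 = 2. Add edge {2,3}. Now deg[3]=0, deg[2]=1.
Step 3: smallest deg-1 vertex = 2, p_3 = 10. Add edge {2,10}. Now deg[2]=0, deg[10]=1.
Step 4: smallest deg-1 vertex = 5, p_4 = 8. Add edge {5,8}. Now deg[5]=0, deg[8]=1.
Step 5: smallest deg-1 vertex = 6, p_5 = 7. Add edge {6,7}. Now deg[6]=0, deg[7]=1.
Step 6: smallest deg-1 vertex = 7, p_6 = 1. Add edge {1,7}. Now deg[7]=0, deg[1]=1.
Step 7: smallest deg-1 vertex = 1, p_7 = 9. Add edge {1,9}. Now deg[1]=0, deg[9]=2.
Step 8: smallest deg-1 vertex = 8, p_8 = 9. Add edge {8,9}. Now deg[8]=0, deg[9]=1.
Final: two remaining deg-1 vertices are 9, 10. Add edge {9,10}.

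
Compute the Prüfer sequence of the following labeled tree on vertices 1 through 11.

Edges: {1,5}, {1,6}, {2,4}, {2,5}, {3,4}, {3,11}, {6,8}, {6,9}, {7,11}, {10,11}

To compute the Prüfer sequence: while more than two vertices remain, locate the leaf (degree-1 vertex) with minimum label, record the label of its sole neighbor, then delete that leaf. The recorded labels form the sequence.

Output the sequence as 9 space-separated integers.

Step 1: leaves = {7,8,9,10}. Remove smallest leaf 7, emit neighbor 11.
Step 2: leaves = {8,9,10}. Remove smallest leaf 8, emit neighbor 6.
Step 3: leaves = {9,10}. Remove smallest leaf 9, emit neighbor 6.
Step 4: leaves = {6,10}. Remove smallest leaf 6, emit neighbor 1.
Step 5: leaves = {1,10}. Remove smallest leaf 1, emit neighbor 5.
Step 6: leaves = {5,10}. Remove smallest leaf 5, emit neighbor 2.
Step 7: leaves = {2,10}. Remove smallest leaf 2, emit neighbor 4.
Step 8: leaves = {4,10}. Remove smallest leaf 4, emit neighbor 3.
Step 9: leaves = {3,10}. Remove smallest leaf 3, emit neighbor 11.
Done: 2 vertices remain (10, 11). Sequence = [11 6 6 1 5 2 4 3 11]

Answer: 11 6 6 1 5 2 4 3 11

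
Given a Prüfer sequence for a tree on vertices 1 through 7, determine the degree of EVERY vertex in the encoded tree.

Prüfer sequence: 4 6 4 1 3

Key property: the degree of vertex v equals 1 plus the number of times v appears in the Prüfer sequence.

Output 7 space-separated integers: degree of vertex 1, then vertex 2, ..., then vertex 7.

p_1 = 4: count[4] becomes 1
p_2 = 6: count[6] becomes 1
p_3 = 4: count[4] becomes 2
p_4 = 1: count[1] becomes 1
p_5 = 3: count[3] becomes 1
Degrees (1 + count): deg[1]=1+1=2, deg[2]=1+0=1, deg[3]=1+1=2, deg[4]=1+2=3, deg[5]=1+0=1, deg[6]=1+1=2, deg[7]=1+0=1

Answer: 2 1 2 3 1 2 1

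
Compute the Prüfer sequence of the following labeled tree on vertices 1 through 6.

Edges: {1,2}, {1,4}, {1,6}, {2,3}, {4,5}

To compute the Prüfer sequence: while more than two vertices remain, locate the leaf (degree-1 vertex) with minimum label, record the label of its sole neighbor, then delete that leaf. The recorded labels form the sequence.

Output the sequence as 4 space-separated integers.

Step 1: leaves = {3,5,6}. Remove smallest leaf 3, emit neighbor 2.
Step 2: leaves = {2,5,6}. Remove smallest leaf 2, emit neighbor 1.
Step 3: leaves = {5,6}. Remove smallest leaf 5, emit neighbor 4.
Step 4: leaves = {4,6}. Remove smallest leaf 4, emit neighbor 1.
Done: 2 vertices remain (1, 6). Sequence = [2 1 4 1]

Answer: 2 1 4 1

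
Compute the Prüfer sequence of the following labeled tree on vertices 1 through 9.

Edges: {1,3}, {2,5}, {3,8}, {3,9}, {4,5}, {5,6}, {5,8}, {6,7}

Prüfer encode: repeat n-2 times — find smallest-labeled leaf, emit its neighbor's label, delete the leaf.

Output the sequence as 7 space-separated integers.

Step 1: leaves = {1,2,4,7,9}. Remove smallest leaf 1, emit neighbor 3.
Step 2: leaves = {2,4,7,9}. Remove smallest leaf 2, emit neighbor 5.
Step 3: leaves = {4,7,9}. Remove smallest leaf 4, emit neighbor 5.
Step 4: leaves = {7,9}. Remove smallest leaf 7, emit neighbor 6.
Step 5: leaves = {6,9}. Remove smallest leaf 6, emit neighbor 5.
Step 6: leaves = {5,9}. Remove smallest leaf 5, emit neighbor 8.
Step 7: leaves = {8,9}. Remove smallest leaf 8, emit neighbor 3.
Done: 2 vertices remain (3, 9). Sequence = [3 5 5 6 5 8 3]

Answer: 3 5 5 6 5 8 3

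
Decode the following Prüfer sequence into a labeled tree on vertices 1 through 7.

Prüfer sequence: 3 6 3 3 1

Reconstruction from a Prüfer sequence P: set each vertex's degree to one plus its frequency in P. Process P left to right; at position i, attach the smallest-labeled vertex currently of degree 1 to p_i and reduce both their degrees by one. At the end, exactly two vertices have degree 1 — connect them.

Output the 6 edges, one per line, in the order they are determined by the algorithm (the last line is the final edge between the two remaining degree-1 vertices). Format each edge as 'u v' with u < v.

Initial degrees: {1:2, 2:1, 3:4, 4:1, 5:1, 6:2, 7:1}
Step 1: smallest deg-1 vertex = 2, p_1 = 3. Add edge {2,3}. Now deg[2]=0, deg[3]=3.
Step 2: smallest deg-1 vertex = 4, p_2 = 6. Add edge {4,6}. Now deg[4]=0, deg[6]=1.
Step 3: smallest deg-1 vertex = 5, p_3 = 3. Add edge {3,5}. Now deg[5]=0, deg[3]=2.
Step 4: smallest deg-1 vertex = 6, p_4 = 3. Add edge {3,6}. Now deg[6]=0, deg[3]=1.
Step 5: smallest deg-1 vertex = 3, p_5 = 1. Add edge {1,3}. Now deg[3]=0, deg[1]=1.
Final: two remaining deg-1 vertices are 1, 7. Add edge {1,7}.

Answer: 2 3
4 6
3 5
3 6
1 3
1 7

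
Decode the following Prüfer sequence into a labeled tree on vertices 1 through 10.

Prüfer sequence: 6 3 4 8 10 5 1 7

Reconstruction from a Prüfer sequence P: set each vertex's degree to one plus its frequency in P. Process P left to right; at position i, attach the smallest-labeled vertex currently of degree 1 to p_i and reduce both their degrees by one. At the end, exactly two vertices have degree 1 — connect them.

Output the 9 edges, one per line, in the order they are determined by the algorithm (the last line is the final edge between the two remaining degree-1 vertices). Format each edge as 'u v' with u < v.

Answer: 2 6
3 6
3 4
4 8
8 10
5 9
1 5
1 7
7 10

Derivation:
Initial degrees: {1:2, 2:1, 3:2, 4:2, 5:2, 6:2, 7:2, 8:2, 9:1, 10:2}
Step 1: smallest deg-1 vertex = 2, p_1 = 6. Add edge {2,6}. Now deg[2]=0, deg[6]=1.
Step 2: smallest deg-1 vertex = 6, p_2 = 3. Add edge {3,6}. Now deg[6]=0, deg[3]=1.
Step 3: smallest deg-1 vertex = 3, p_3 = 4. Add edge {3,4}. Now deg[3]=0, deg[4]=1.
Step 4: smallest deg-1 vertex = 4, p_4 = 8. Add edge {4,8}. Now deg[4]=0, deg[8]=1.
Step 5: smallest deg-1 vertex = 8, p_5 = 10. Add edge {8,10}. Now deg[8]=0, deg[10]=1.
Step 6: smallest deg-1 vertex = 9, p_6 = 5. Add edge {5,9}. Now deg[9]=0, deg[5]=1.
Step 7: smallest deg-1 vertex = 5, p_7 = 1. Add edge {1,5}. Now deg[5]=0, deg[1]=1.
Step 8: smallest deg-1 vertex = 1, p_8 = 7. Add edge {1,7}. Now deg[1]=0, deg[7]=1.
Final: two remaining deg-1 vertices are 7, 10. Add edge {7,10}.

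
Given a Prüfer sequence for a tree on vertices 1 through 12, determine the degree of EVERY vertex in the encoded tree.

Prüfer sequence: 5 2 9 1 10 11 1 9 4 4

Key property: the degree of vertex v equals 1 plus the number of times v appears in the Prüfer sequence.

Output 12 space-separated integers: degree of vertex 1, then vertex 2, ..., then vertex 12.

p_1 = 5: count[5] becomes 1
p_2 = 2: count[2] becomes 1
p_3 = 9: count[9] becomes 1
p_4 = 1: count[1] becomes 1
p_5 = 10: count[10] becomes 1
p_6 = 11: count[11] becomes 1
p_7 = 1: count[1] becomes 2
p_8 = 9: count[9] becomes 2
p_9 = 4: count[4] becomes 1
p_10 = 4: count[4] becomes 2
Degrees (1 + count): deg[1]=1+2=3, deg[2]=1+1=2, deg[3]=1+0=1, deg[4]=1+2=3, deg[5]=1+1=2, deg[6]=1+0=1, deg[7]=1+0=1, deg[8]=1+0=1, deg[9]=1+2=3, deg[10]=1+1=2, deg[11]=1+1=2, deg[12]=1+0=1

Answer: 3 2 1 3 2 1 1 1 3 2 2 1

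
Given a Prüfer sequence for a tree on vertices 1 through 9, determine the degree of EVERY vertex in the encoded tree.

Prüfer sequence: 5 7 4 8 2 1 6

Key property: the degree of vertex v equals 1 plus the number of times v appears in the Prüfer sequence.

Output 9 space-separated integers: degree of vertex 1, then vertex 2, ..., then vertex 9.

p_1 = 5: count[5] becomes 1
p_2 = 7: count[7] becomes 1
p_3 = 4: count[4] becomes 1
p_4 = 8: count[8] becomes 1
p_5 = 2: count[2] becomes 1
p_6 = 1: count[1] becomes 1
p_7 = 6: count[6] becomes 1
Degrees (1 + count): deg[1]=1+1=2, deg[2]=1+1=2, deg[3]=1+0=1, deg[4]=1+1=2, deg[5]=1+1=2, deg[6]=1+1=2, deg[7]=1+1=2, deg[8]=1+1=2, deg[9]=1+0=1

Answer: 2 2 1 2 2 2 2 2 1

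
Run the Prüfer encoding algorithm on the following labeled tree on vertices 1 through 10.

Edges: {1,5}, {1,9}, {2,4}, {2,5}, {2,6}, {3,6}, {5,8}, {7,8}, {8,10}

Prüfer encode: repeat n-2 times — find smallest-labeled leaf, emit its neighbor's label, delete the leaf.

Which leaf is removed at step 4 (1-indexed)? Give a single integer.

Answer: 2

Derivation:
Step 1: current leaves = {3,4,7,9,10}. Remove leaf 3 (neighbor: 6).
Step 2: current leaves = {4,6,7,9,10}. Remove leaf 4 (neighbor: 2).
Step 3: current leaves = {6,7,9,10}. Remove leaf 6 (neighbor: 2).
Step 4: current leaves = {2,7,9,10}. Remove leaf 2 (neighbor: 5).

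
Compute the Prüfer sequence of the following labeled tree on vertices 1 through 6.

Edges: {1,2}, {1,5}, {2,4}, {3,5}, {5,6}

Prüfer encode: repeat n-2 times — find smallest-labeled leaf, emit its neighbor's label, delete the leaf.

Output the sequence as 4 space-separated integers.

Step 1: leaves = {3,4,6}. Remove smallest leaf 3, emit neighbor 5.
Step 2: leaves = {4,6}. Remove smallest leaf 4, emit neighbor 2.
Step 3: leaves = {2,6}. Remove smallest leaf 2, emit neighbor 1.
Step 4: leaves = {1,6}. Remove smallest leaf 1, emit neighbor 5.
Done: 2 vertices remain (5, 6). Sequence = [5 2 1 5]

Answer: 5 2 1 5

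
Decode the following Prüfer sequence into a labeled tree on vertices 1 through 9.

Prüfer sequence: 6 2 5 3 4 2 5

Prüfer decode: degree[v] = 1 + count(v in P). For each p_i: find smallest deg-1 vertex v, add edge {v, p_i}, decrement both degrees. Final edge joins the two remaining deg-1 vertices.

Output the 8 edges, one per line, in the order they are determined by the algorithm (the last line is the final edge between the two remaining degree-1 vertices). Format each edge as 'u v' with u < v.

Initial degrees: {1:1, 2:3, 3:2, 4:2, 5:3, 6:2, 7:1, 8:1, 9:1}
Step 1: smallest deg-1 vertex = 1, p_1 = 6. Add edge {1,6}. Now deg[1]=0, deg[6]=1.
Step 2: smallest deg-1 vertex = 6, p_2 = 2. Add edge {2,6}. Now deg[6]=0, deg[2]=2.
Step 3: smallest deg-1 vertex = 7, p_3 = 5. Add edge {5,7}. Now deg[7]=0, deg[5]=2.
Step 4: smallest deg-1 vertex = 8, p_4 = 3. Add edge {3,8}. Now deg[8]=0, deg[3]=1.
Step 5: smallest deg-1 vertex = 3, p_5 = 4. Add edge {3,4}. Now deg[3]=0, deg[4]=1.
Step 6: smallest deg-1 vertex = 4, p_6 = 2. Add edge {2,4}. Now deg[4]=0, deg[2]=1.
Step 7: smallest deg-1 vertex = 2, p_7 = 5. Add edge {2,5}. Now deg[2]=0, deg[5]=1.
Final: two remaining deg-1 vertices are 5, 9. Add edge {5,9}.

Answer: 1 6
2 6
5 7
3 8
3 4
2 4
2 5
5 9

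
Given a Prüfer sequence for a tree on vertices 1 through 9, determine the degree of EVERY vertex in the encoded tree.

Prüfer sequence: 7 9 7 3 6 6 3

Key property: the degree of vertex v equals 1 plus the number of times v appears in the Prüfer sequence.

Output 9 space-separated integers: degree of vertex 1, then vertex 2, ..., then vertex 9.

Answer: 1 1 3 1 1 3 3 1 2

Derivation:
p_1 = 7: count[7] becomes 1
p_2 = 9: count[9] becomes 1
p_3 = 7: count[7] becomes 2
p_4 = 3: count[3] becomes 1
p_5 = 6: count[6] becomes 1
p_6 = 6: count[6] becomes 2
p_7 = 3: count[3] becomes 2
Degrees (1 + count): deg[1]=1+0=1, deg[2]=1+0=1, deg[3]=1+2=3, deg[4]=1+0=1, deg[5]=1+0=1, deg[6]=1+2=3, deg[7]=1+2=3, deg[8]=1+0=1, deg[9]=1+1=2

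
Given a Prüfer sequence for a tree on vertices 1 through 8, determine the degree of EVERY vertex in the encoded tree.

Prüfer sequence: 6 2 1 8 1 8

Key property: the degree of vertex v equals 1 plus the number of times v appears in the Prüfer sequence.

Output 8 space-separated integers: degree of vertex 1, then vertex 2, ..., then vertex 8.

p_1 = 6: count[6] becomes 1
p_2 = 2: count[2] becomes 1
p_3 = 1: count[1] becomes 1
p_4 = 8: count[8] becomes 1
p_5 = 1: count[1] becomes 2
p_6 = 8: count[8] becomes 2
Degrees (1 + count): deg[1]=1+2=3, deg[2]=1+1=2, deg[3]=1+0=1, deg[4]=1+0=1, deg[5]=1+0=1, deg[6]=1+1=2, deg[7]=1+0=1, deg[8]=1+2=3

Answer: 3 2 1 1 1 2 1 3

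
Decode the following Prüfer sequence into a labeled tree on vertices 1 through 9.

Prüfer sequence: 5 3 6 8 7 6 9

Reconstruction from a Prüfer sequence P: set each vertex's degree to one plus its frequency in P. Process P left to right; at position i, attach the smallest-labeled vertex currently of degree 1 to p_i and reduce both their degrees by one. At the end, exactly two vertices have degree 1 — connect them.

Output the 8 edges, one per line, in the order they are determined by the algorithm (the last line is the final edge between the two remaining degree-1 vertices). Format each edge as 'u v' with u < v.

Answer: 1 5
2 3
3 6
4 8
5 7
6 7
6 9
8 9

Derivation:
Initial degrees: {1:1, 2:1, 3:2, 4:1, 5:2, 6:3, 7:2, 8:2, 9:2}
Step 1: smallest deg-1 vertex = 1, p_1 = 5. Add edge {1,5}. Now deg[1]=0, deg[5]=1.
Step 2: smallest deg-1 vertex = 2, p_2 = 3. Add edge {2,3}. Now deg[2]=0, deg[3]=1.
Step 3: smallest deg-1 vertex = 3, p_3 = 6. Add edge {3,6}. Now deg[3]=0, deg[6]=2.
Step 4: smallest deg-1 vertex = 4, p_4 = 8. Add edge {4,8}. Now deg[4]=0, deg[8]=1.
Step 5: smallest deg-1 vertex = 5, p_5 = 7. Add edge {5,7}. Now deg[5]=0, deg[7]=1.
Step 6: smallest deg-1 vertex = 7, p_6 = 6. Add edge {6,7}. Now deg[7]=0, deg[6]=1.
Step 7: smallest deg-1 vertex = 6, p_7 = 9. Add edge {6,9}. Now deg[6]=0, deg[9]=1.
Final: two remaining deg-1 vertices are 8, 9. Add edge {8,9}.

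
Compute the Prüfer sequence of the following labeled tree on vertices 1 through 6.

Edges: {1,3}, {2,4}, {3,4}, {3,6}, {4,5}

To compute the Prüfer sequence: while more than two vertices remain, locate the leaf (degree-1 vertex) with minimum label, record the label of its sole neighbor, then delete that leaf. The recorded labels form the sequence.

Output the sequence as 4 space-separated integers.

Answer: 3 4 4 3

Derivation:
Step 1: leaves = {1,2,5,6}. Remove smallest leaf 1, emit neighbor 3.
Step 2: leaves = {2,5,6}. Remove smallest leaf 2, emit neighbor 4.
Step 3: leaves = {5,6}. Remove smallest leaf 5, emit neighbor 4.
Step 4: leaves = {4,6}. Remove smallest leaf 4, emit neighbor 3.
Done: 2 vertices remain (3, 6). Sequence = [3 4 4 3]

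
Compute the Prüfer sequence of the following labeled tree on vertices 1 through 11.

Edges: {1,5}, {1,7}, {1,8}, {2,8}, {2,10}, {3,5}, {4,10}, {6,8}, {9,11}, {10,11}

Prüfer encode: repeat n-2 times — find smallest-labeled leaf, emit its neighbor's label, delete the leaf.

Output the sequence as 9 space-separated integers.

Answer: 5 10 1 8 1 8 2 10 11

Derivation:
Step 1: leaves = {3,4,6,7,9}. Remove smallest leaf 3, emit neighbor 5.
Step 2: leaves = {4,5,6,7,9}. Remove smallest leaf 4, emit neighbor 10.
Step 3: leaves = {5,6,7,9}. Remove smallest leaf 5, emit neighbor 1.
Step 4: leaves = {6,7,9}. Remove smallest leaf 6, emit neighbor 8.
Step 5: leaves = {7,9}. Remove smallest leaf 7, emit neighbor 1.
Step 6: leaves = {1,9}. Remove smallest leaf 1, emit neighbor 8.
Step 7: leaves = {8,9}. Remove smallest leaf 8, emit neighbor 2.
Step 8: leaves = {2,9}. Remove smallest leaf 2, emit neighbor 10.
Step 9: leaves = {9,10}. Remove smallest leaf 9, emit neighbor 11.
Done: 2 vertices remain (10, 11). Sequence = [5 10 1 8 1 8 2 10 11]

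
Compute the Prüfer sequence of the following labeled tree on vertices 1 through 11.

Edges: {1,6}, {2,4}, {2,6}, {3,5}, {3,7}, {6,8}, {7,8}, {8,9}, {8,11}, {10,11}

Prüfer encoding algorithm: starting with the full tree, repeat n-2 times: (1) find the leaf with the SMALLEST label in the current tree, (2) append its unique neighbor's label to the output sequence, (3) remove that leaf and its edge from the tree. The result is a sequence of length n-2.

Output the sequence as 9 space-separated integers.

Step 1: leaves = {1,4,5,9,10}. Remove smallest leaf 1, emit neighbor 6.
Step 2: leaves = {4,5,9,10}. Remove smallest leaf 4, emit neighbor 2.
Step 3: leaves = {2,5,9,10}. Remove smallest leaf 2, emit neighbor 6.
Step 4: leaves = {5,6,9,10}. Remove smallest leaf 5, emit neighbor 3.
Step 5: leaves = {3,6,9,10}. Remove smallest leaf 3, emit neighbor 7.
Step 6: leaves = {6,7,9,10}. Remove smallest leaf 6, emit neighbor 8.
Step 7: leaves = {7,9,10}. Remove smallest leaf 7, emit neighbor 8.
Step 8: leaves = {9,10}. Remove smallest leaf 9, emit neighbor 8.
Step 9: leaves = {8,10}. Remove smallest leaf 8, emit neighbor 11.
Done: 2 vertices remain (10, 11). Sequence = [6 2 6 3 7 8 8 8 11]

Answer: 6 2 6 3 7 8 8 8 11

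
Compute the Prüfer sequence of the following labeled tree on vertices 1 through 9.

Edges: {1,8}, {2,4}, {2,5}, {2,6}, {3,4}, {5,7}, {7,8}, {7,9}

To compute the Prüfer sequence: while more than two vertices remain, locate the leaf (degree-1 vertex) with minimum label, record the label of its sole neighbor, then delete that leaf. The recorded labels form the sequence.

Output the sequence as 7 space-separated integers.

Step 1: leaves = {1,3,6,9}. Remove smallest leaf 1, emit neighbor 8.
Step 2: leaves = {3,6,8,9}. Remove smallest leaf 3, emit neighbor 4.
Step 3: leaves = {4,6,8,9}. Remove smallest leaf 4, emit neighbor 2.
Step 4: leaves = {6,8,9}. Remove smallest leaf 6, emit neighbor 2.
Step 5: leaves = {2,8,9}. Remove smallest leaf 2, emit neighbor 5.
Step 6: leaves = {5,8,9}. Remove smallest leaf 5, emit neighbor 7.
Step 7: leaves = {8,9}. Remove smallest leaf 8, emit neighbor 7.
Done: 2 vertices remain (7, 9). Sequence = [8 4 2 2 5 7 7]

Answer: 8 4 2 2 5 7 7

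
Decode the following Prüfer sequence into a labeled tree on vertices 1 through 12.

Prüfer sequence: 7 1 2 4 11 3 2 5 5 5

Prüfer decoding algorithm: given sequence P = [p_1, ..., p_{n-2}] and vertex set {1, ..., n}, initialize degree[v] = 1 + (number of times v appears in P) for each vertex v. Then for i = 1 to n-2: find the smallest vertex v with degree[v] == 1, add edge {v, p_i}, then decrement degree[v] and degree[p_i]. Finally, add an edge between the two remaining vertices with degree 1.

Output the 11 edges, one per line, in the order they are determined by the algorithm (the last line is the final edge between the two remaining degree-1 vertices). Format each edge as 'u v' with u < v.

Answer: 6 7
1 7
1 2
4 8
4 11
3 9
2 3
2 5
5 10
5 11
5 12

Derivation:
Initial degrees: {1:2, 2:3, 3:2, 4:2, 5:4, 6:1, 7:2, 8:1, 9:1, 10:1, 11:2, 12:1}
Step 1: smallest deg-1 vertex = 6, p_1 = 7. Add edge {6,7}. Now deg[6]=0, deg[7]=1.
Step 2: smallest deg-1 vertex = 7, p_2 = 1. Add edge {1,7}. Now deg[7]=0, deg[1]=1.
Step 3: smallest deg-1 vertex = 1, p_3 = 2. Add edge {1,2}. Now deg[1]=0, deg[2]=2.
Step 4: smallest deg-1 vertex = 8, p_4 = 4. Add edge {4,8}. Now deg[8]=0, deg[4]=1.
Step 5: smallest deg-1 vertex = 4, p_5 = 11. Add edge {4,11}. Now deg[4]=0, deg[11]=1.
Step 6: smallest deg-1 vertex = 9, p_6 = 3. Add edge {3,9}. Now deg[9]=0, deg[3]=1.
Step 7: smallest deg-1 vertex = 3, p_7 = 2. Add edge {2,3}. Now deg[3]=0, deg[2]=1.
Step 8: smallest deg-1 vertex = 2, p_8 = 5. Add edge {2,5}. Now deg[2]=0, deg[5]=3.
Step 9: smallest deg-1 vertex = 10, p_9 = 5. Add edge {5,10}. Now deg[10]=0, deg[5]=2.
Step 10: smallest deg-1 vertex = 11, p_10 = 5. Add edge {5,11}. Now deg[11]=0, deg[5]=1.
Final: two remaining deg-1 vertices are 5, 12. Add edge {5,12}.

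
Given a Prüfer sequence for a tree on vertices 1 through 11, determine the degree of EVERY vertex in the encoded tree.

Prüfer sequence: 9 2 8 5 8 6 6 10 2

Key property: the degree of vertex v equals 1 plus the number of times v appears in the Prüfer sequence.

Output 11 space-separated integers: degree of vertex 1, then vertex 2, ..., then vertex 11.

Answer: 1 3 1 1 2 3 1 3 2 2 1

Derivation:
p_1 = 9: count[9] becomes 1
p_2 = 2: count[2] becomes 1
p_3 = 8: count[8] becomes 1
p_4 = 5: count[5] becomes 1
p_5 = 8: count[8] becomes 2
p_6 = 6: count[6] becomes 1
p_7 = 6: count[6] becomes 2
p_8 = 10: count[10] becomes 1
p_9 = 2: count[2] becomes 2
Degrees (1 + count): deg[1]=1+0=1, deg[2]=1+2=3, deg[3]=1+0=1, deg[4]=1+0=1, deg[5]=1+1=2, deg[6]=1+2=3, deg[7]=1+0=1, deg[8]=1+2=3, deg[9]=1+1=2, deg[10]=1+1=2, deg[11]=1+0=1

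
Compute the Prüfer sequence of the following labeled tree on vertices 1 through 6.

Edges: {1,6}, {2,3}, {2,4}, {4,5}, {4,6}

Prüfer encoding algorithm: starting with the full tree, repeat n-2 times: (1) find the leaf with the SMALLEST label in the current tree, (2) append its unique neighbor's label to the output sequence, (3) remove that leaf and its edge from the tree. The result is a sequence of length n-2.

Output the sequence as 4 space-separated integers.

Answer: 6 2 4 4

Derivation:
Step 1: leaves = {1,3,5}. Remove smallest leaf 1, emit neighbor 6.
Step 2: leaves = {3,5,6}. Remove smallest leaf 3, emit neighbor 2.
Step 3: leaves = {2,5,6}. Remove smallest leaf 2, emit neighbor 4.
Step 4: leaves = {5,6}. Remove smallest leaf 5, emit neighbor 4.
Done: 2 vertices remain (4, 6). Sequence = [6 2 4 4]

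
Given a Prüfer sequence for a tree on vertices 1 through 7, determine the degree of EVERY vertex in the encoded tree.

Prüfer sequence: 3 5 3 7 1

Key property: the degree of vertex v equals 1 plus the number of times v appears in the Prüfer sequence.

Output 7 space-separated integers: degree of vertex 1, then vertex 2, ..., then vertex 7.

p_1 = 3: count[3] becomes 1
p_2 = 5: count[5] becomes 1
p_3 = 3: count[3] becomes 2
p_4 = 7: count[7] becomes 1
p_5 = 1: count[1] becomes 1
Degrees (1 + count): deg[1]=1+1=2, deg[2]=1+0=1, deg[3]=1+2=3, deg[4]=1+0=1, deg[5]=1+1=2, deg[6]=1+0=1, deg[7]=1+1=2

Answer: 2 1 3 1 2 1 2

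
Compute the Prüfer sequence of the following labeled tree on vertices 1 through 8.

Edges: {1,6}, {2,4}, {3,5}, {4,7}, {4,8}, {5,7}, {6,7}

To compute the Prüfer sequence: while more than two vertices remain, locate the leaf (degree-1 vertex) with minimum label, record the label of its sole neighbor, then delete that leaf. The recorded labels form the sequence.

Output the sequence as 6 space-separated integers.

Answer: 6 4 5 7 7 4

Derivation:
Step 1: leaves = {1,2,3,8}. Remove smallest leaf 1, emit neighbor 6.
Step 2: leaves = {2,3,6,8}. Remove smallest leaf 2, emit neighbor 4.
Step 3: leaves = {3,6,8}. Remove smallest leaf 3, emit neighbor 5.
Step 4: leaves = {5,6,8}. Remove smallest leaf 5, emit neighbor 7.
Step 5: leaves = {6,8}. Remove smallest leaf 6, emit neighbor 7.
Step 6: leaves = {7,8}. Remove smallest leaf 7, emit neighbor 4.
Done: 2 vertices remain (4, 8). Sequence = [6 4 5 7 7 4]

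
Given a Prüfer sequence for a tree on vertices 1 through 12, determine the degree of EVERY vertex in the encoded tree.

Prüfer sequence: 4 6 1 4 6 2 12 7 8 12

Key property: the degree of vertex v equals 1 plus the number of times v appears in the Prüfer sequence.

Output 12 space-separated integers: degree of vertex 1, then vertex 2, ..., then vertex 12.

p_1 = 4: count[4] becomes 1
p_2 = 6: count[6] becomes 1
p_3 = 1: count[1] becomes 1
p_4 = 4: count[4] becomes 2
p_5 = 6: count[6] becomes 2
p_6 = 2: count[2] becomes 1
p_7 = 12: count[12] becomes 1
p_8 = 7: count[7] becomes 1
p_9 = 8: count[8] becomes 1
p_10 = 12: count[12] becomes 2
Degrees (1 + count): deg[1]=1+1=2, deg[2]=1+1=2, deg[3]=1+0=1, deg[4]=1+2=3, deg[5]=1+0=1, deg[6]=1+2=3, deg[7]=1+1=2, deg[8]=1+1=2, deg[9]=1+0=1, deg[10]=1+0=1, deg[11]=1+0=1, deg[12]=1+2=3

Answer: 2 2 1 3 1 3 2 2 1 1 1 3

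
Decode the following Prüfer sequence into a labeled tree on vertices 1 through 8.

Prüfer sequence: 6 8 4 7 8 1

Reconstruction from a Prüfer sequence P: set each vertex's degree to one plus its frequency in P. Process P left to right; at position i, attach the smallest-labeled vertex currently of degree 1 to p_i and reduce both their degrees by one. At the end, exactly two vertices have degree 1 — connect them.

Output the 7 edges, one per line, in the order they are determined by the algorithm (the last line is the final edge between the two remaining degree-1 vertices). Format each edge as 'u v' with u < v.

Answer: 2 6
3 8
4 5
4 7
6 8
1 7
1 8

Derivation:
Initial degrees: {1:2, 2:1, 3:1, 4:2, 5:1, 6:2, 7:2, 8:3}
Step 1: smallest deg-1 vertex = 2, p_1 = 6. Add edge {2,6}. Now deg[2]=0, deg[6]=1.
Step 2: smallest deg-1 vertex = 3, p_2 = 8. Add edge {3,8}. Now deg[3]=0, deg[8]=2.
Step 3: smallest deg-1 vertex = 5, p_3 = 4. Add edge {4,5}. Now deg[5]=0, deg[4]=1.
Step 4: smallest deg-1 vertex = 4, p_4 = 7. Add edge {4,7}. Now deg[4]=0, deg[7]=1.
Step 5: smallest deg-1 vertex = 6, p_5 = 8. Add edge {6,8}. Now deg[6]=0, deg[8]=1.
Step 6: smallest deg-1 vertex = 7, p_6 = 1. Add edge {1,7}. Now deg[7]=0, deg[1]=1.
Final: two remaining deg-1 vertices are 1, 8. Add edge {1,8}.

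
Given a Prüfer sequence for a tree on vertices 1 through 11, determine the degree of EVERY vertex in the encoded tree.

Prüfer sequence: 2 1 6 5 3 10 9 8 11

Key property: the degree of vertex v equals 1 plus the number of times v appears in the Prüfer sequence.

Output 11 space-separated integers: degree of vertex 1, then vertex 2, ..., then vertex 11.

p_1 = 2: count[2] becomes 1
p_2 = 1: count[1] becomes 1
p_3 = 6: count[6] becomes 1
p_4 = 5: count[5] becomes 1
p_5 = 3: count[3] becomes 1
p_6 = 10: count[10] becomes 1
p_7 = 9: count[9] becomes 1
p_8 = 8: count[8] becomes 1
p_9 = 11: count[11] becomes 1
Degrees (1 + count): deg[1]=1+1=2, deg[2]=1+1=2, deg[3]=1+1=2, deg[4]=1+0=1, deg[5]=1+1=2, deg[6]=1+1=2, deg[7]=1+0=1, deg[8]=1+1=2, deg[9]=1+1=2, deg[10]=1+1=2, deg[11]=1+1=2

Answer: 2 2 2 1 2 2 1 2 2 2 2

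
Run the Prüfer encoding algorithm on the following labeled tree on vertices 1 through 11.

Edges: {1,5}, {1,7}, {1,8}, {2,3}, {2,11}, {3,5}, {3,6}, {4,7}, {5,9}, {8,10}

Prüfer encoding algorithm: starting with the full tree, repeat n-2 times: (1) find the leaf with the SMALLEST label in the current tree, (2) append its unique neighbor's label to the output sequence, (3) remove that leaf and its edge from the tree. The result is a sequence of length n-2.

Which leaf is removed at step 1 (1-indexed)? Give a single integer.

Answer: 4

Derivation:
Step 1: current leaves = {4,6,9,10,11}. Remove leaf 4 (neighbor: 7).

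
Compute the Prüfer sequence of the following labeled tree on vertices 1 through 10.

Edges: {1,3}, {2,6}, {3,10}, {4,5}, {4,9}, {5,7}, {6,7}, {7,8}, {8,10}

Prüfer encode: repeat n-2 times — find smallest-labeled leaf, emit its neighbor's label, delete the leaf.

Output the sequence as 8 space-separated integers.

Step 1: leaves = {1,2,9}. Remove smallest leaf 1, emit neighbor 3.
Step 2: leaves = {2,3,9}. Remove smallest leaf 2, emit neighbor 6.
Step 3: leaves = {3,6,9}. Remove smallest leaf 3, emit neighbor 10.
Step 4: leaves = {6,9,10}. Remove smallest leaf 6, emit neighbor 7.
Step 5: leaves = {9,10}. Remove smallest leaf 9, emit neighbor 4.
Step 6: leaves = {4,10}. Remove smallest leaf 4, emit neighbor 5.
Step 7: leaves = {5,10}. Remove smallest leaf 5, emit neighbor 7.
Step 8: leaves = {7,10}. Remove smallest leaf 7, emit neighbor 8.
Done: 2 vertices remain (8, 10). Sequence = [3 6 10 7 4 5 7 8]

Answer: 3 6 10 7 4 5 7 8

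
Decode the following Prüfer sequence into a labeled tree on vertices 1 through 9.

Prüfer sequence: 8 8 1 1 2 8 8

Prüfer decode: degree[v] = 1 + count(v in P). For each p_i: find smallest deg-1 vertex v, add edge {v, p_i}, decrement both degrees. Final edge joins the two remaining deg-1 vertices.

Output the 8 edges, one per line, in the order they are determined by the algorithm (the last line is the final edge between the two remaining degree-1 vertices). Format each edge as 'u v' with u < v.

Answer: 3 8
4 8
1 5
1 6
1 2
2 8
7 8
8 9

Derivation:
Initial degrees: {1:3, 2:2, 3:1, 4:1, 5:1, 6:1, 7:1, 8:5, 9:1}
Step 1: smallest deg-1 vertex = 3, p_1 = 8. Add edge {3,8}. Now deg[3]=0, deg[8]=4.
Step 2: smallest deg-1 vertex = 4, p_2 = 8. Add edge {4,8}. Now deg[4]=0, deg[8]=3.
Step 3: smallest deg-1 vertex = 5, p_3 = 1. Add edge {1,5}. Now deg[5]=0, deg[1]=2.
Step 4: smallest deg-1 vertex = 6, p_4 = 1. Add edge {1,6}. Now deg[6]=0, deg[1]=1.
Step 5: smallest deg-1 vertex = 1, p_5 = 2. Add edge {1,2}. Now deg[1]=0, deg[2]=1.
Step 6: smallest deg-1 vertex = 2, p_6 = 8. Add edge {2,8}. Now deg[2]=0, deg[8]=2.
Step 7: smallest deg-1 vertex = 7, p_7 = 8. Add edge {7,8}. Now deg[7]=0, deg[8]=1.
Final: two remaining deg-1 vertices are 8, 9. Add edge {8,9}.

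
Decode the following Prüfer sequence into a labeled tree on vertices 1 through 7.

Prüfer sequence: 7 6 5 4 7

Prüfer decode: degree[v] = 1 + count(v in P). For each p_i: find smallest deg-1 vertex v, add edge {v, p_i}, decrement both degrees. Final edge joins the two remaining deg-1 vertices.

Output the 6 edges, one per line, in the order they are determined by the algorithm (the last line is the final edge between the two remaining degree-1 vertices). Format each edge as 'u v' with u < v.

Answer: 1 7
2 6
3 5
4 5
4 7
6 7

Derivation:
Initial degrees: {1:1, 2:1, 3:1, 4:2, 5:2, 6:2, 7:3}
Step 1: smallest deg-1 vertex = 1, p_1 = 7. Add edge {1,7}. Now deg[1]=0, deg[7]=2.
Step 2: smallest deg-1 vertex = 2, p_2 = 6. Add edge {2,6}. Now deg[2]=0, deg[6]=1.
Step 3: smallest deg-1 vertex = 3, p_3 = 5. Add edge {3,5}. Now deg[3]=0, deg[5]=1.
Step 4: smallest deg-1 vertex = 5, p_4 = 4. Add edge {4,5}. Now deg[5]=0, deg[4]=1.
Step 5: smallest deg-1 vertex = 4, p_5 = 7. Add edge {4,7}. Now deg[4]=0, deg[7]=1.
Final: two remaining deg-1 vertices are 6, 7. Add edge {6,7}.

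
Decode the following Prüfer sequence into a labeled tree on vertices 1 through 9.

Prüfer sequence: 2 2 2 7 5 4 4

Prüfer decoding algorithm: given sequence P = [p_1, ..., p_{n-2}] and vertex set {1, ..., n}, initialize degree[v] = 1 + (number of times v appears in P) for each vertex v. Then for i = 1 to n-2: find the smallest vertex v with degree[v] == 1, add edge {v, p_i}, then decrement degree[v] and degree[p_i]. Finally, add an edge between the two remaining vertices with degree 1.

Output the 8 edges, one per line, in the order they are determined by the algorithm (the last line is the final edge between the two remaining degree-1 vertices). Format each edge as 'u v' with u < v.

Answer: 1 2
2 3
2 6
2 7
5 7
4 5
4 8
4 9

Derivation:
Initial degrees: {1:1, 2:4, 3:1, 4:3, 5:2, 6:1, 7:2, 8:1, 9:1}
Step 1: smallest deg-1 vertex = 1, p_1 = 2. Add edge {1,2}. Now deg[1]=0, deg[2]=3.
Step 2: smallest deg-1 vertex = 3, p_2 = 2. Add edge {2,3}. Now deg[3]=0, deg[2]=2.
Step 3: smallest deg-1 vertex = 6, p_3 = 2. Add edge {2,6}. Now deg[6]=0, deg[2]=1.
Step 4: smallest deg-1 vertex = 2, p_4 = 7. Add edge {2,7}. Now deg[2]=0, deg[7]=1.
Step 5: smallest deg-1 vertex = 7, p_5 = 5. Add edge {5,7}. Now deg[7]=0, deg[5]=1.
Step 6: smallest deg-1 vertex = 5, p_6 = 4. Add edge {4,5}. Now deg[5]=0, deg[4]=2.
Step 7: smallest deg-1 vertex = 8, p_7 = 4. Add edge {4,8}. Now deg[8]=0, deg[4]=1.
Final: two remaining deg-1 vertices are 4, 9. Add edge {4,9}.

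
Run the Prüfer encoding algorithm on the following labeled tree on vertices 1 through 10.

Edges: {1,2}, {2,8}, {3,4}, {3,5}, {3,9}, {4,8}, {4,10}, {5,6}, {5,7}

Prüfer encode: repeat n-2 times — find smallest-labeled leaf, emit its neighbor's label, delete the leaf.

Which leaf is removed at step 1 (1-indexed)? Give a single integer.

Step 1: current leaves = {1,6,7,9,10}. Remove leaf 1 (neighbor: 2).

Answer: 1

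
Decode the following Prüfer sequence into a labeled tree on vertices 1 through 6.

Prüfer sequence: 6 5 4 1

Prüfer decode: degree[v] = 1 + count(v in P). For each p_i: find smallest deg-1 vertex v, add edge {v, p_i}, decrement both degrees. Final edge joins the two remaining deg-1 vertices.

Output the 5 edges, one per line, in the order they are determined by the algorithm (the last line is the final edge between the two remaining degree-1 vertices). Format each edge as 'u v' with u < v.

Initial degrees: {1:2, 2:1, 3:1, 4:2, 5:2, 6:2}
Step 1: smallest deg-1 vertex = 2, p_1 = 6. Add edge {2,6}. Now deg[2]=0, deg[6]=1.
Step 2: smallest deg-1 vertex = 3, p_2 = 5. Add edge {3,5}. Now deg[3]=0, deg[5]=1.
Step 3: smallest deg-1 vertex = 5, p_3 = 4. Add edge {4,5}. Now deg[5]=0, deg[4]=1.
Step 4: smallest deg-1 vertex = 4, p_4 = 1. Add edge {1,4}. Now deg[4]=0, deg[1]=1.
Final: two remaining deg-1 vertices are 1, 6. Add edge {1,6}.

Answer: 2 6
3 5
4 5
1 4
1 6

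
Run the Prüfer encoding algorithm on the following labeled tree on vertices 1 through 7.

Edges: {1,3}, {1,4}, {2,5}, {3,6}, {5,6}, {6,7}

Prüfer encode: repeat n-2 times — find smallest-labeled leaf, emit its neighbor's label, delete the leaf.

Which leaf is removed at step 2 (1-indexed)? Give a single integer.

Answer: 4

Derivation:
Step 1: current leaves = {2,4,7}. Remove leaf 2 (neighbor: 5).
Step 2: current leaves = {4,5,7}. Remove leaf 4 (neighbor: 1).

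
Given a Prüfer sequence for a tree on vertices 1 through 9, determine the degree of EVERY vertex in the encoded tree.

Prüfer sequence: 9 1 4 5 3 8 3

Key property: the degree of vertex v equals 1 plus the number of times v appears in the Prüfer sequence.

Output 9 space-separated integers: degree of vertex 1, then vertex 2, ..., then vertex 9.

p_1 = 9: count[9] becomes 1
p_2 = 1: count[1] becomes 1
p_3 = 4: count[4] becomes 1
p_4 = 5: count[5] becomes 1
p_5 = 3: count[3] becomes 1
p_6 = 8: count[8] becomes 1
p_7 = 3: count[3] becomes 2
Degrees (1 + count): deg[1]=1+1=2, deg[2]=1+0=1, deg[3]=1+2=3, deg[4]=1+1=2, deg[5]=1+1=2, deg[6]=1+0=1, deg[7]=1+0=1, deg[8]=1+1=2, deg[9]=1+1=2

Answer: 2 1 3 2 2 1 1 2 2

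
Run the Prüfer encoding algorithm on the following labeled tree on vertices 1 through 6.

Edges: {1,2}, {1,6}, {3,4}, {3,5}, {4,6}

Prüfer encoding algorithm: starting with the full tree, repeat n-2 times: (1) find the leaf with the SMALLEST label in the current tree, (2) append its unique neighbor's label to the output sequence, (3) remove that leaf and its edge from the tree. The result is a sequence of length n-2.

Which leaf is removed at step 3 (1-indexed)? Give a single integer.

Answer: 5

Derivation:
Step 1: current leaves = {2,5}. Remove leaf 2 (neighbor: 1).
Step 2: current leaves = {1,5}. Remove leaf 1 (neighbor: 6).
Step 3: current leaves = {5,6}. Remove leaf 5 (neighbor: 3).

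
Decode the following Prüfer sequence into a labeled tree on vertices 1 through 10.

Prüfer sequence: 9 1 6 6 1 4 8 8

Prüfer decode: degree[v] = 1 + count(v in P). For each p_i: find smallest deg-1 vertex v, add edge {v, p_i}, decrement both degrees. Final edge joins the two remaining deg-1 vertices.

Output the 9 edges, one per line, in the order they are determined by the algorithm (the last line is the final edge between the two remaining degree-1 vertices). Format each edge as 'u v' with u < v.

Initial degrees: {1:3, 2:1, 3:1, 4:2, 5:1, 6:3, 7:1, 8:3, 9:2, 10:1}
Step 1: smallest deg-1 vertex = 2, p_1 = 9. Add edge {2,9}. Now deg[2]=0, deg[9]=1.
Step 2: smallest deg-1 vertex = 3, p_2 = 1. Add edge {1,3}. Now deg[3]=0, deg[1]=2.
Step 3: smallest deg-1 vertex = 5, p_3 = 6. Add edge {5,6}. Now deg[5]=0, deg[6]=2.
Step 4: smallest deg-1 vertex = 7, p_4 = 6. Add edge {6,7}. Now deg[7]=0, deg[6]=1.
Step 5: smallest deg-1 vertex = 6, p_5 = 1. Add edge {1,6}. Now deg[6]=0, deg[1]=1.
Step 6: smallest deg-1 vertex = 1, p_6 = 4. Add edge {1,4}. Now deg[1]=0, deg[4]=1.
Step 7: smallest deg-1 vertex = 4, p_7 = 8. Add edge {4,8}. Now deg[4]=0, deg[8]=2.
Step 8: smallest deg-1 vertex = 9, p_8 = 8. Add edge {8,9}. Now deg[9]=0, deg[8]=1.
Final: two remaining deg-1 vertices are 8, 10. Add edge {8,10}.

Answer: 2 9
1 3
5 6
6 7
1 6
1 4
4 8
8 9
8 10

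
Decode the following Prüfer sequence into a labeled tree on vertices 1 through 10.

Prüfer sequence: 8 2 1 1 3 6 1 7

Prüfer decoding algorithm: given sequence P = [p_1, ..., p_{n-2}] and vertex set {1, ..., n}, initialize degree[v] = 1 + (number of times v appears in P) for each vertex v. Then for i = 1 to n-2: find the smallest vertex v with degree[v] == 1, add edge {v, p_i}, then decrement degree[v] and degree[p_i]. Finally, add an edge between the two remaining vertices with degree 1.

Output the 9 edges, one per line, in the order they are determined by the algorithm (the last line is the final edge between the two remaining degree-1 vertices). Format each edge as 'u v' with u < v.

Answer: 4 8
2 5
1 2
1 8
3 9
3 6
1 6
1 7
7 10

Derivation:
Initial degrees: {1:4, 2:2, 3:2, 4:1, 5:1, 6:2, 7:2, 8:2, 9:1, 10:1}
Step 1: smallest deg-1 vertex = 4, p_1 = 8. Add edge {4,8}. Now deg[4]=0, deg[8]=1.
Step 2: smallest deg-1 vertex = 5, p_2 = 2. Add edge {2,5}. Now deg[5]=0, deg[2]=1.
Step 3: smallest deg-1 vertex = 2, p_3 = 1. Add edge {1,2}. Now deg[2]=0, deg[1]=3.
Step 4: smallest deg-1 vertex = 8, p_4 = 1. Add edge {1,8}. Now deg[8]=0, deg[1]=2.
Step 5: smallest deg-1 vertex = 9, p_5 = 3. Add edge {3,9}. Now deg[9]=0, deg[3]=1.
Step 6: smallest deg-1 vertex = 3, p_6 = 6. Add edge {3,6}. Now deg[3]=0, deg[6]=1.
Step 7: smallest deg-1 vertex = 6, p_7 = 1. Add edge {1,6}. Now deg[6]=0, deg[1]=1.
Step 8: smallest deg-1 vertex = 1, p_8 = 7. Add edge {1,7}. Now deg[1]=0, deg[7]=1.
Final: two remaining deg-1 vertices are 7, 10. Add edge {7,10}.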